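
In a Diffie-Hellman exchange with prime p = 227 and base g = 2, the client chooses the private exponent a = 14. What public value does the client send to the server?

Public value = 2^14 mod 227.
2^1 ≡ 2 (mod 227)
2^2 = (2^1)^2 ≡ 2^2 = 4 ≡ 4 (mod 227)
2^4 = (2^2)^2 ≡ 4^2 = 16 ≡ 16 (mod 227)
2^8 = (2^4)^2 ≡ 16^2 = 256 ≡ 29 (mod 227)
2^14 = 2^8 · 2^4 · 2^2 ≡ 29 · 16 · 4 ≡ 40 (mod 227).

40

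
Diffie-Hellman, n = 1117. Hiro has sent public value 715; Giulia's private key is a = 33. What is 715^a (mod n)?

999

Shared key K = 715^33 mod 1117.
715^1 ≡ 715 (mod 1117)
715^2 = (715^1)^2 ≡ 715^2 = 511225 ≡ 756 (mod 1117)
715^4 = (715^2)^2 ≡ 756^2 = 571536 ≡ 749 (mod 1117)
715^8 = (715^4)^2 ≡ 749^2 = 561001 ≡ 267 (mod 1117)
715^16 = (715^8)^2 ≡ 267^2 = 71289 ≡ 918 (mod 1117)
715^32 = (715^16)^2 ≡ 918^2 = 842724 ≡ 506 (mod 1117)
715^33 = 715^32 · 715^1 ≡ 506 · 715 ≡ 999 (mod 1117).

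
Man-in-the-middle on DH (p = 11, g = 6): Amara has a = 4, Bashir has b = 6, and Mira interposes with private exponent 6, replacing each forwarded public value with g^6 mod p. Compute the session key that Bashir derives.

5

Bashir receives Mira's public value M = 6^6 mod 11 instead of the honest one.
6^1 ≡ 6 (mod 11)
6^2 = (6^1)^2 ≡ 6^2 = 36 ≡ 3 (mod 11)
6^4 = (6^2)^2 ≡ 3^2 = 9 ≡ 9 (mod 11)
6^6 = 6^4 · 6^2 ≡ 9 · 3 ≡ 5 (mod 11).
So M = 5. Bashir computes K = M^6 mod 11.
5^1 ≡ 5 (mod 11)
5^2 = (5^1)^2 ≡ 5^2 = 25 ≡ 3 (mod 11)
5^4 = (5^2)^2 ≡ 3^2 = 9 ≡ 9 (mod 11)
5^6 = 5^4 · 5^2 ≡ 9 · 3 ≡ 5 (mod 11).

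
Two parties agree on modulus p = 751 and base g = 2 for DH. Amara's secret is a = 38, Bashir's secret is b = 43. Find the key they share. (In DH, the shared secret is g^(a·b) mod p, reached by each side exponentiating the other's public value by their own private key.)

Amara sends A = g^a mod p = 2^38 mod 751.
2^1 ≡ 2 (mod 751)
2^2 = (2^1)^2 ≡ 2^2 = 4 ≡ 4 (mod 751)
2^4 = (2^2)^2 ≡ 4^2 = 16 ≡ 16 (mod 751)
2^8 = (2^4)^2 ≡ 16^2 = 256 ≡ 256 (mod 751)
2^16 = (2^8)^2 ≡ 256^2 = 65536 ≡ 199 (mod 751)
2^32 = (2^16)^2 ≡ 199^2 = 39601 ≡ 549 (mod 751)
2^38 = 2^32 · 2^4 · 2^2 ≡ 549 · 16 · 4 ≡ 590 (mod 751).
So A = 590. Bashir then computes K = A^b mod p = 590^43 mod 751.
590^1 ≡ 590 (mod 751)
590^2 = (590^1)^2 ≡ 590^2 = 348100 ≡ 387 (mod 751)
590^4 = (590^2)^2 ≡ 387^2 = 149769 ≡ 320 (mod 751)
590^8 = (590^4)^2 ≡ 320^2 = 102400 ≡ 264 (mod 751)
590^16 = (590^8)^2 ≡ 264^2 = 69696 ≡ 604 (mod 751)
590^32 = (590^16)^2 ≡ 604^2 = 364816 ≡ 581 (mod 751)
590^43 = 590^32 · 590^8 · 590^2 · 590^1 ≡ 581 · 264 · 387 · 590 ≡ 174 (mod 751).

174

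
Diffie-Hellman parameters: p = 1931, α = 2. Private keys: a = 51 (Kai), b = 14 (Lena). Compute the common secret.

1534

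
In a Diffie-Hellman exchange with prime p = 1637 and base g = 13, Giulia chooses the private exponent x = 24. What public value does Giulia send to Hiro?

510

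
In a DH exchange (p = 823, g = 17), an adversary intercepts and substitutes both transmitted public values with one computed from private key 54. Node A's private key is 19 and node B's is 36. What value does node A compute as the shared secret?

329

Node A receives an adversary's public value M = 17^54 mod 823 instead of the honest one.
17^1 ≡ 17 (mod 823)
17^2 = (17^1)^2 ≡ 17^2 = 289 ≡ 289 (mod 823)
17^4 = (17^2)^2 ≡ 289^2 = 83521 ≡ 398 (mod 823)
17^8 = (17^4)^2 ≡ 398^2 = 158404 ≡ 388 (mod 823)
17^16 = (17^8)^2 ≡ 388^2 = 150544 ≡ 758 (mod 823)
17^32 = (17^16)^2 ≡ 758^2 = 574564 ≡ 110 (mod 823)
17^54 = 17^32 · 17^16 · 17^4 · 17^2 ≡ 110 · 758 · 398 · 289 ≡ 140 (mod 823).
So M = 140. Node A computes K = M^19 mod 823.
140^1 ≡ 140 (mod 823)
140^2 = (140^1)^2 ≡ 140^2 = 19600 ≡ 671 (mod 823)
140^4 = (140^2)^2 ≡ 671^2 = 450241 ≡ 60 (mod 823)
140^8 = (140^4)^2 ≡ 60^2 = 3600 ≡ 308 (mod 823)
140^16 = (140^8)^2 ≡ 308^2 = 94864 ≡ 219 (mod 823)
140^19 = 140^16 · 140^2 · 140^1 ≡ 219 · 671 · 140 ≡ 329 (mod 823).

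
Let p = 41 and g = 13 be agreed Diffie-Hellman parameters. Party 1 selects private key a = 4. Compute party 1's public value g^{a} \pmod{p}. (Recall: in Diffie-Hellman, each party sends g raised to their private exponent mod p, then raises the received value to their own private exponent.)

25

Public value = 13^{4} \pmod{41}.
13^1 ≡ 13 (mod 41)
13^2 = (13^1)^2 ≡ 13^2 = 169 ≡ 5 (mod 41)
13^4 = (13^2)^2 ≡ 5^2 = 25 ≡ 25 (mod 41)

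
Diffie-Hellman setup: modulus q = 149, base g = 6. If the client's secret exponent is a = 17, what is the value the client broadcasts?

125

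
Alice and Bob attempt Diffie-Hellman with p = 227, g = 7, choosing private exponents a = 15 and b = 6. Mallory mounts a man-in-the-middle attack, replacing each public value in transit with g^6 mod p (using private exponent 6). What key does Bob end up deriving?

Bob receives Mallory's public value M = 7^6 mod 227 instead of the honest one.
7^1 ≡ 7 (mod 227)
7^2 = (7^1)^2 ≡ 7^2 = 49 ≡ 49 (mod 227)
7^4 = (7^2)^2 ≡ 49^2 = 2401 ≡ 131 (mod 227)
7^6 = 7^4 · 7^2 ≡ 131 · 49 ≡ 63 (mod 227).
So M = 63. Bob computes K = M^6 mod 227.
63^1 ≡ 63 (mod 227)
63^2 = (63^1)^2 ≡ 63^2 = 3969 ≡ 110 (mod 227)
63^4 = (63^2)^2 ≡ 110^2 = 12100 ≡ 69 (mod 227)
63^6 = 63^4 · 63^2 ≡ 69 · 110 ≡ 99 (mod 227).

99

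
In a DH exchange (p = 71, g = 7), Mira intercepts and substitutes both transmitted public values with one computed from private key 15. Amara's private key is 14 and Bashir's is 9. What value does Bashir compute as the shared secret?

39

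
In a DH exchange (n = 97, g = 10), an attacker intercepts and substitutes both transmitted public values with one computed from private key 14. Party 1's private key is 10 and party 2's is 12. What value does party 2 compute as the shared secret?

22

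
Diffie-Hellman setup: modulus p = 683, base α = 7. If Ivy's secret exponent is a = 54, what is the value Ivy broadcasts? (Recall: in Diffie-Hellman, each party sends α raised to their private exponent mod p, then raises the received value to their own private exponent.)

136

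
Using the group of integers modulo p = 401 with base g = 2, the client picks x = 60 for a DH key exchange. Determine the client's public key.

Public value = 2^60 (mod 401).
2^1 ≡ 2 (mod 401)
2^2 = (2^1)^2 ≡ 2^2 = 4 ≡ 4 (mod 401)
2^4 = (2^2)^2 ≡ 4^2 = 16 ≡ 16 (mod 401)
2^8 = (2^4)^2 ≡ 16^2 = 256 ≡ 256 (mod 401)
2^16 = (2^8)^2 ≡ 256^2 = 65536 ≡ 173 (mod 401)
2^32 = (2^16)^2 ≡ 173^2 = 29929 ≡ 255 (mod 401)
2^60 = 2^32 · 2^16 · 2^8 · 2^4 ≡ 255 · 173 · 256 · 16 ≡ 29 (mod 401).

29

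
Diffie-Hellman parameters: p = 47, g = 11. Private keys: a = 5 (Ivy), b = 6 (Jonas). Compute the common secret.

16

Jonas sends B = g^b mod p = 11^6 mod 47.
11^1 ≡ 11 (mod 47)
11^2 = (11^1)^2 ≡ 11^2 = 121 ≡ 27 (mod 47)
11^4 = (11^2)^2 ≡ 27^2 = 729 ≡ 24 (mod 47)
11^6 = 11^4 · 11^2 ≡ 24 · 27 ≡ 37 (mod 47).
So B = 37. Ivy then computes K = B^a mod p = 37^5 mod 47.
37^1 ≡ 37 (mod 47)
37^2 = (37^1)^2 ≡ 37^2 = 1369 ≡ 6 (mod 47)
37^4 = (37^2)^2 ≡ 6^2 = 36 ≡ 36 (mod 47)
37^5 = 37^4 · 37^1 ≡ 36 · 37 ≡ 16 (mod 47).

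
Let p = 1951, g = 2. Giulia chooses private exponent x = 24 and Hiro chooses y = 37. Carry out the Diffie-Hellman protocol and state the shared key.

252

Hiro sends B = g^y mod p = 2^37 mod 1951.
2^1 ≡ 2 (mod 1951)
2^2 = (2^1)^2 ≡ 2^2 = 4 ≡ 4 (mod 1951)
2^4 = (2^2)^2 ≡ 4^2 = 16 ≡ 16 (mod 1951)
2^8 = (2^4)^2 ≡ 16^2 = 256 ≡ 256 (mod 1951)
2^16 = (2^8)^2 ≡ 256^2 = 65536 ≡ 1153 (mod 1951)
2^32 = (2^16)^2 ≡ 1153^2 = 1329409 ≡ 778 (mod 1951)
2^37 = 2^32 · 2^4 · 2^1 ≡ 778 · 16 · 2 ≡ 1484 (mod 1951).
So B = 1484. Giulia then computes K = B^x mod p = 1484^24 mod 1951.
1484^1 ≡ 1484 (mod 1951)
1484^2 = (1484^1)^2 ≡ 1484^2 = 2202256 ≡ 1528 (mod 1951)
1484^4 = (1484^2)^2 ≡ 1528^2 = 2334784 ≡ 1388 (mod 1951)
1484^8 = (1484^4)^2 ≡ 1388^2 = 1926544 ≡ 907 (mod 1951)
1484^16 = (1484^8)^2 ≡ 907^2 = 822649 ≡ 1278 (mod 1951)
1484^24 = 1484^16 · 1484^8 ≡ 1278 · 907 ≡ 252 (mod 1951).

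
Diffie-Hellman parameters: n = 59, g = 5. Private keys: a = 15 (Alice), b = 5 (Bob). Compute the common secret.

Alice sends A = g^a mod n = 5^15 mod 59.
5^1 ≡ 5 (mod 59)
5^2 = (5^1)^2 ≡ 5^2 = 25 ≡ 25 (mod 59)
5^4 = (5^2)^2 ≡ 25^2 = 625 ≡ 35 (mod 59)
5^8 = (5^4)^2 ≡ 35^2 = 1225 ≡ 45 (mod 59)
5^15 = 5^8 · 5^4 · 5^2 · 5^1 ≡ 45 · 35 · 25 · 5 ≡ 51 (mod 59).
So A = 51. Bob then computes K = A^b mod n = 51^5 mod 59.
51^1 ≡ 51 (mod 59)
51^2 = (51^1)^2 ≡ 51^2 = 2601 ≡ 5 (mod 59)
51^4 = (51^2)^2 ≡ 5^2 = 25 ≡ 25 (mod 59)
51^5 = 51^4 · 51^1 ≡ 25 · 51 ≡ 36 (mod 59).

36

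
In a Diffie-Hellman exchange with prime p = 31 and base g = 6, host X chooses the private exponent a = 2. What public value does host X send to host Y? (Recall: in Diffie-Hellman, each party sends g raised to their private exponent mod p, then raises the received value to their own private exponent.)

Public value = 6^2 (mod 31).
6^1 ≡ 6 (mod 31)
6^2 = (6^1)^2 ≡ 6^2 = 36 ≡ 5 (mod 31)

5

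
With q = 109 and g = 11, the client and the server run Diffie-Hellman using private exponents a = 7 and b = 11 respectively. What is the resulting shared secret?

The client sends A = g^a mod q = 11^7 mod 109.
11^1 ≡ 11 (mod 109)
11^2 = (11^1)^2 ≡ 11^2 = 121 ≡ 12 (mod 109)
11^4 = (11^2)^2 ≡ 12^2 = 144 ≡ 35 (mod 109)
11^7 = 11^4 · 11^2 · 11^1 ≡ 35 · 12 · 11 ≡ 42 (mod 109).
So A = 42. The server then computes K = A^b mod q = 42^11 mod 109.
42^1 ≡ 42 (mod 109)
42^2 = (42^1)^2 ≡ 42^2 = 1764 ≡ 20 (mod 109)
42^4 = (42^2)^2 ≡ 20^2 = 400 ≡ 73 (mod 109)
42^8 = (42^4)^2 ≡ 73^2 = 5329 ≡ 97 (mod 109)
42^11 = 42^8 · 42^2 · 42^1 ≡ 97 · 20 · 42 ≡ 57 (mod 109).

57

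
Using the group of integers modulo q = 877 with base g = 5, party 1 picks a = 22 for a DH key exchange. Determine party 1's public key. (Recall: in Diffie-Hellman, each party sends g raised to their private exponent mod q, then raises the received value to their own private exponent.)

Public value = 5^22 mod 877.
5^1 ≡ 5 (mod 877)
5^2 = (5^1)^2 ≡ 5^2 = 25 ≡ 25 (mod 877)
5^4 = (5^2)^2 ≡ 25^2 = 625 ≡ 625 (mod 877)
5^8 = (5^4)^2 ≡ 625^2 = 390625 ≡ 360 (mod 877)
5^16 = (5^8)^2 ≡ 360^2 = 129600 ≡ 681 (mod 877)
5^22 = 5^16 · 5^4 · 5^2 ≡ 681 · 625 · 25 ≡ 861 (mod 877).

861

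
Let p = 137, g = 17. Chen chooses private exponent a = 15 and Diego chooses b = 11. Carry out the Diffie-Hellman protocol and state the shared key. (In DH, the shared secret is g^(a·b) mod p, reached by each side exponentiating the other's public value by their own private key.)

25

Diego sends B = g^b mod p = 17^11 mod 137.
17^1 ≡ 17 (mod 137)
17^2 = (17^1)^2 ≡ 17^2 = 289 ≡ 15 (mod 137)
17^4 = (17^2)^2 ≡ 15^2 = 225 ≡ 88 (mod 137)
17^8 = (17^4)^2 ≡ 88^2 = 7744 ≡ 72 (mod 137)
17^11 = 17^8 · 17^2 · 17^1 ≡ 72 · 15 · 17 ≡ 2 (mod 137).
So B = 2. Chen then computes K = B^a mod p = 2^15 mod 137.
2^1 ≡ 2 (mod 137)
2^2 = (2^1)^2 ≡ 2^2 = 4 ≡ 4 (mod 137)
2^4 = (2^2)^2 ≡ 4^2 = 16 ≡ 16 (mod 137)
2^8 = (2^4)^2 ≡ 16^2 = 256 ≡ 119 (mod 137)
2^15 = 2^8 · 2^4 · 2^2 · 2^1 ≡ 119 · 16 · 4 · 2 ≡ 25 (mod 137).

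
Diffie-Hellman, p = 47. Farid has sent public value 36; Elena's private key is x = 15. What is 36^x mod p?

4

Shared key K = 36^15 mod 47.
36^1 ≡ 36 (mod 47)
36^2 = (36^1)^2 ≡ 36^2 = 1296 ≡ 27 (mod 47)
36^4 = (36^2)^2 ≡ 27^2 = 729 ≡ 24 (mod 47)
36^8 = (36^4)^2 ≡ 24^2 = 576 ≡ 12 (mod 47)
36^15 = 36^8 · 36^4 · 36^2 · 36^1 ≡ 12 · 24 · 27 · 36 ≡ 4 (mod 47).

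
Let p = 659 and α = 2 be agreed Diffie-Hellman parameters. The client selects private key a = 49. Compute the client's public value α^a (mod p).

Public value = 2^49 (mod 659).
2^1 ≡ 2 (mod 659)
2^2 = (2^1)^2 ≡ 2^2 = 4 ≡ 4 (mod 659)
2^4 = (2^2)^2 ≡ 4^2 = 16 ≡ 16 (mod 659)
2^8 = (2^4)^2 ≡ 16^2 = 256 ≡ 256 (mod 659)
2^16 = (2^8)^2 ≡ 256^2 = 65536 ≡ 295 (mod 659)
2^32 = (2^16)^2 ≡ 295^2 = 87025 ≡ 37 (mod 659)
2^49 = 2^32 · 2^16 · 2^1 ≡ 37 · 295 · 2 ≡ 83 (mod 659).

83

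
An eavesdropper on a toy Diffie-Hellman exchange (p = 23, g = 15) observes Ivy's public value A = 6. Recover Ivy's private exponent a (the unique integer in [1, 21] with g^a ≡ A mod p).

Try successive powers of 15 modulo 23:
15^1 ≡ 15
15^2 ≡ 18
15^3 ≡ 17
15^4 ≡ 2
15^5 ≡ 7
15^6 ≡ 13
15^7 ≡ 11
15^8 ≡ 4
15^9 ≡ 14
15^10 ≡ 3
15^11 ≡ 22
15^12 ≡ 8
15^13 ≡ 5
15^14 ≡ 6
Found: a = 14.

14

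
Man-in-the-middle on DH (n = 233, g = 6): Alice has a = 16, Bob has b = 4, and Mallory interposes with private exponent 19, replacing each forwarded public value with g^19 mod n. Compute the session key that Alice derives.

148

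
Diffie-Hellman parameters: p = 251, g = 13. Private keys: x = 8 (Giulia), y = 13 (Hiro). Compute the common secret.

Giulia sends A = g^x mod p = 13^8 mod 251.
13^1 ≡ 13 (mod 251)
13^2 = (13^1)^2 ≡ 13^2 = 169 ≡ 169 (mod 251)
13^4 = (13^2)^2 ≡ 169^2 = 28561 ≡ 198 (mod 251)
13^8 = (13^4)^2 ≡ 198^2 = 39204 ≡ 48 (mod 251)
So A = 48. Hiro then computes K = A^y mod p = 48^13 mod 251.
48^1 ≡ 48 (mod 251)
48^2 = (48^1)^2 ≡ 48^2 = 2304 ≡ 45 (mod 251)
48^4 = (48^2)^2 ≡ 45^2 = 2025 ≡ 17 (mod 251)
48^8 = (48^4)^2 ≡ 17^2 = 289 ≡ 38 (mod 251)
48^13 = 48^8 · 48^4 · 48^1 ≡ 38 · 17 · 48 ≡ 135 (mod 251).

135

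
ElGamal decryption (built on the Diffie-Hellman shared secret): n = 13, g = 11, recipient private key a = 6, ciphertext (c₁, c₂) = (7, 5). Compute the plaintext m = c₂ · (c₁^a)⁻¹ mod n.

Shared mask s = c₁^a mod n = 7^6 mod 13.
7^1 ≡ 7 (mod 13)
7^2 = (7^1)^2 ≡ 7^2 = 49 ≡ 10 (mod 13)
7^4 = (7^2)^2 ≡ 10^2 = 100 ≡ 9 (mod 13)
7^6 = 7^4 · 7^2 ≡ 9 · 10 ≡ 12 (mod 13).
So s = 12; s⁻¹ ≡ 12 (mod 13).
m = c₂ · s⁻¹ mod 13 = 5 · 12 mod 13 = 8.

8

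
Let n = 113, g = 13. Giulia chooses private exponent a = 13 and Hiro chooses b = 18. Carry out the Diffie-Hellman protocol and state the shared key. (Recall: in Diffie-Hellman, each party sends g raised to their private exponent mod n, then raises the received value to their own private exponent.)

60

Giulia sends A = g^a mod n = 13^13 mod 113.
13^1 ≡ 13 (mod 113)
13^2 = (13^1)^2 ≡ 13^2 = 169 ≡ 56 (mod 113)
13^4 = (13^2)^2 ≡ 56^2 = 3136 ≡ 85 (mod 113)
13^8 = (13^4)^2 ≡ 85^2 = 7225 ≡ 106 (mod 113)
13^13 = 13^8 · 13^4 · 13^1 ≡ 106 · 85 · 13 ≡ 62 (mod 113).
So A = 62. Hiro then computes K = A^b mod n = 62^18 mod 113.
62^1 ≡ 62 (mod 113)
62^2 = (62^1)^2 ≡ 62^2 = 3844 ≡ 2 (mod 113)
62^4 = (62^2)^2 ≡ 2^2 = 4 ≡ 4 (mod 113)
62^8 = (62^4)^2 ≡ 4^2 = 16 ≡ 16 (mod 113)
62^16 = (62^8)^2 ≡ 16^2 = 256 ≡ 30 (mod 113)
62^18 = 62^16 · 62^2 ≡ 30 · 2 ≡ 60 (mod 113).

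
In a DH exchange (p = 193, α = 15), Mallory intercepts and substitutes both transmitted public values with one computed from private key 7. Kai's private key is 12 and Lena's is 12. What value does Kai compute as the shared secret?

Kai receives Mallory's public value M = 15^7 mod 193 instead of the honest one.
15^1 ≡ 15 (mod 193)
15^2 = (15^1)^2 ≡ 15^2 = 225 ≡ 32 (mod 193)
15^4 = (15^2)^2 ≡ 32^2 = 1024 ≡ 59 (mod 193)
15^7 = 15^4 · 15^2 · 15^1 ≡ 59 · 32 · 15 ≡ 142 (mod 193).
So M = 142. Kai computes K = M^12 mod 193.
142^1 ≡ 142 (mod 193)
142^2 = (142^1)^2 ≡ 142^2 = 20164 ≡ 92 (mod 193)
142^4 = (142^2)^2 ≡ 92^2 = 8464 ≡ 165 (mod 193)
142^8 = (142^4)^2 ≡ 165^2 = 27225 ≡ 12 (mod 193)
142^12 = 142^8 · 142^4 ≡ 12 · 165 ≡ 50 (mod 193).

50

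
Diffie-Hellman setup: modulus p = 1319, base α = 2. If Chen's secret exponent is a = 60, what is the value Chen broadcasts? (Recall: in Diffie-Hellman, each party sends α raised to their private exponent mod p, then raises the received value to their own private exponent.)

Public value = 2^60 mod 1319.
2^1 ≡ 2 (mod 1319)
2^2 = (2^1)^2 ≡ 2^2 = 4 ≡ 4 (mod 1319)
2^4 = (2^2)^2 ≡ 4^2 = 16 ≡ 16 (mod 1319)
2^8 = (2^4)^2 ≡ 16^2 = 256 ≡ 256 (mod 1319)
2^16 = (2^8)^2 ≡ 256^2 = 65536 ≡ 905 (mod 1319)
2^32 = (2^16)^2 ≡ 905^2 = 819025 ≡ 1245 (mod 1319)
2^60 = 2^32 · 2^16 · 2^8 · 2^4 ≡ 1245 · 905 · 256 · 16 ≡ 672 (mod 1319).

672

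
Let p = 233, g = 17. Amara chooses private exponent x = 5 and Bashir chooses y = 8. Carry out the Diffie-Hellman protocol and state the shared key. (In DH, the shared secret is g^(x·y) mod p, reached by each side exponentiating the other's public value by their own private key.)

Bashir sends B = g^y mod p = 17^8 mod 233.
17^1 ≡ 17 (mod 233)
17^2 = (17^1)^2 ≡ 17^2 = 289 ≡ 56 (mod 233)
17^4 = (17^2)^2 ≡ 56^2 = 3136 ≡ 107 (mod 233)
17^8 = (17^4)^2 ≡ 107^2 = 11449 ≡ 32 (mod 233)
So B = 32. Amara then computes K = B^x mod p = 32^5 mod 233.
32^1 ≡ 32 (mod 233)
32^2 = (32^1)^2 ≡ 32^2 = 1024 ≡ 92 (mod 233)
32^4 = (32^2)^2 ≡ 92^2 = 8464 ≡ 76 (mod 233)
32^5 = 32^4 · 32^1 ≡ 76 · 32 ≡ 102 (mod 233).

102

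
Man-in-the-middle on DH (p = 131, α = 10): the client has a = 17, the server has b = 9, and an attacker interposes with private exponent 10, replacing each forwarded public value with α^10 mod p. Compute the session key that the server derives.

99

The server receives an attacker's public value M = 10^10 mod 131 instead of the honest one.
10^1 ≡ 10 (mod 131)
10^2 = (10^1)^2 ≡ 10^2 = 100 ≡ 100 (mod 131)
10^4 = (10^2)^2 ≡ 100^2 = 10000 ≡ 44 (mod 131)
10^8 = (10^4)^2 ≡ 44^2 = 1936 ≡ 102 (mod 131)
10^10 = 10^8 · 10^2 ≡ 102 · 100 ≡ 113 (mod 131).
So M = 113. The server computes K = M^9 mod 131.
113^1 ≡ 113 (mod 131)
113^2 = (113^1)^2 ≡ 113^2 = 12769 ≡ 62 (mod 131)
113^4 = (113^2)^2 ≡ 62^2 = 3844 ≡ 45 (mod 131)
113^8 = (113^4)^2 ≡ 45^2 = 2025 ≡ 60 (mod 131)
113^9 = 113^8 · 113^1 ≡ 60 · 113 ≡ 99 (mod 131).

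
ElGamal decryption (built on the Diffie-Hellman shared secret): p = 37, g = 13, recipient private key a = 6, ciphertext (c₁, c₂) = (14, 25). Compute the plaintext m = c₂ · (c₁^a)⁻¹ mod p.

12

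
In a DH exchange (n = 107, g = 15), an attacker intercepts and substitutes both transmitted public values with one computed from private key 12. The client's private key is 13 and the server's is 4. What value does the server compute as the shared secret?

27

The server receives an attacker's public value M = 15^12 mod 107 instead of the honest one.
15^1 ≡ 15 (mod 107)
15^2 = (15^1)^2 ≡ 15^2 = 225 ≡ 11 (mod 107)
15^4 = (15^2)^2 ≡ 11^2 = 121 ≡ 14 (mod 107)
15^8 = (15^4)^2 ≡ 14^2 = 196 ≡ 89 (mod 107)
15^12 = 15^8 · 15^4 ≡ 89 · 14 ≡ 69 (mod 107).
So M = 69. The server computes K = M^4 mod 107.
69^1 ≡ 69 (mod 107)
69^2 = (69^1)^2 ≡ 69^2 = 4761 ≡ 53 (mod 107)
69^4 = (69^2)^2 ≡ 53^2 = 2809 ≡ 27 (mod 107)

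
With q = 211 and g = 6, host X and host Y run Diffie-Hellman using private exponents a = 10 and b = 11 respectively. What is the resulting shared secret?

Host Y sends B = g^b mod q = 6^11 mod 211.
6^1 ≡ 6 (mod 211)
6^2 = (6^1)^2 ≡ 6^2 = 36 ≡ 36 (mod 211)
6^4 = (6^2)^2 ≡ 36^2 = 1296 ≡ 30 (mod 211)
6^8 = (6^4)^2 ≡ 30^2 = 900 ≡ 56 (mod 211)
6^11 = 6^8 · 6^2 · 6^1 ≡ 56 · 36 · 6 ≡ 69 (mod 211).
So B = 69. Host X then computes K = B^a mod q = 69^10 mod 211.
69^1 ≡ 69 (mod 211)
69^2 = (69^1)^2 ≡ 69^2 = 4761 ≡ 119 (mod 211)
69^4 = (69^2)^2 ≡ 119^2 = 14161 ≡ 24 (mod 211)
69^8 = (69^4)^2 ≡ 24^2 = 576 ≡ 154 (mod 211)
69^10 = 69^8 · 69^2 ≡ 154 · 119 ≡ 180 (mod 211).

180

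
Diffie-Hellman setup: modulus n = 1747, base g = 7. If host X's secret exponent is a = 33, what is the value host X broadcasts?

Public value = 7^33 mod 1747.
7^1 ≡ 7 (mod 1747)
7^2 = (7^1)^2 ≡ 7^2 = 49 ≡ 49 (mod 1747)
7^4 = (7^2)^2 ≡ 49^2 = 2401 ≡ 654 (mod 1747)
7^8 = (7^4)^2 ≡ 654^2 = 427716 ≡ 1448 (mod 1747)
7^16 = (7^8)^2 ≡ 1448^2 = 2096704 ≡ 304 (mod 1747)
7^32 = (7^16)^2 ≡ 304^2 = 92416 ≡ 1572 (mod 1747)
7^33 = 7^32 · 7^1 ≡ 1572 · 7 ≡ 522 (mod 1747).

522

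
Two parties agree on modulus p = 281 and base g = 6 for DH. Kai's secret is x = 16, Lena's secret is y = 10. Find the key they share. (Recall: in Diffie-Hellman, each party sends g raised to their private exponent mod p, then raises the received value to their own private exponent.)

Lena sends B = g^y mod p = 6^10 mod 281.
6^1 ≡ 6 (mod 281)
6^2 = (6^1)^2 ≡ 6^2 = 36 ≡ 36 (mod 281)
6^4 = (6^2)^2 ≡ 36^2 = 1296 ≡ 172 (mod 281)
6^8 = (6^4)^2 ≡ 172^2 = 29584 ≡ 79 (mod 281)
6^10 = 6^8 · 6^2 ≡ 79 · 36 ≡ 34 (mod 281).
So B = 34. Kai then computes K = B^x mod p = 34^16 mod 281.
34^1 ≡ 34 (mod 281)
34^2 = (34^1)^2 ≡ 34^2 = 1156 ≡ 32 (mod 281)
34^4 = (34^2)^2 ≡ 32^2 = 1024 ≡ 181 (mod 281)
34^8 = (34^4)^2 ≡ 181^2 = 32761 ≡ 165 (mod 281)
34^16 = (34^8)^2 ≡ 165^2 = 27225 ≡ 249 (mod 281)

249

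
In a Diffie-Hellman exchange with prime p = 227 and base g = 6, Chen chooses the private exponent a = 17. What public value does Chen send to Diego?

Public value = 6^17 mod 227.
6^1 ≡ 6 (mod 227)
6^2 = (6^1)^2 ≡ 6^2 = 36 ≡ 36 (mod 227)
6^4 = (6^2)^2 ≡ 36^2 = 1296 ≡ 161 (mod 227)
6^8 = (6^4)^2 ≡ 161^2 = 25921 ≡ 43 (mod 227)
6^16 = (6^8)^2 ≡ 43^2 = 1849 ≡ 33 (mod 227)
6^17 = 6^16 · 6^1 ≡ 33 · 6 ≡ 198 (mod 227).

198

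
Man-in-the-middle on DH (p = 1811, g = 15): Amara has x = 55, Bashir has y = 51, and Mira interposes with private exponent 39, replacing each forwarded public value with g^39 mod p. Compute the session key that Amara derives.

1253

Amara receives Mira's public value M = 15^39 mod 1811 instead of the honest one.
15^1 ≡ 15 (mod 1811)
15^2 = (15^1)^2 ≡ 15^2 = 225 ≡ 225 (mod 1811)
15^4 = (15^2)^2 ≡ 225^2 = 50625 ≡ 1728 (mod 1811)
15^8 = (15^4)^2 ≡ 1728^2 = 2985984 ≡ 1456 (mod 1811)
15^16 = (15^8)^2 ≡ 1456^2 = 2119936 ≡ 1066 (mod 1811)
15^32 = (15^16)^2 ≡ 1066^2 = 1136356 ≡ 859 (mod 1811)
15^39 = 15^32 · 15^4 · 15^2 · 15^1 ≡ 859 · 1728 · 225 · 15 ≡ 195 (mod 1811).
So M = 195. Amara computes K = M^55 mod 1811.
195^1 ≡ 195 (mod 1811)
195^2 = (195^1)^2 ≡ 195^2 = 38025 ≡ 1805 (mod 1811)
195^4 = (195^2)^2 ≡ 1805^2 = 3258025 ≡ 36 (mod 1811)
195^8 = (195^4)^2 ≡ 36^2 = 1296 ≡ 1296 (mod 1811)
195^16 = (195^8)^2 ≡ 1296^2 = 1679616 ≡ 819 (mod 1811)
195^32 = (195^16)^2 ≡ 819^2 = 670761 ≡ 691 (mod 1811)
195^55 = 195^32 · 195^16 · 195^4 · 195^2 · 195^1 ≡ 691 · 819 · 36 · 1805 · 195 ≡ 1253 (mod 1811).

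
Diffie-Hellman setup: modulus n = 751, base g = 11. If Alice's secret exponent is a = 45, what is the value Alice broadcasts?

359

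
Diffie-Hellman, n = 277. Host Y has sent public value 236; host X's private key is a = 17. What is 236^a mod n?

Shared key K = 236^17 mod 277.
236^1 ≡ 236 (mod 277)
236^2 = (236^1)^2 ≡ 236^2 = 55696 ≡ 19 (mod 277)
236^4 = (236^2)^2 ≡ 19^2 = 361 ≡ 84 (mod 277)
236^8 = (236^4)^2 ≡ 84^2 = 7056 ≡ 131 (mod 277)
236^16 = (236^8)^2 ≡ 131^2 = 17161 ≡ 264 (mod 277)
236^17 = 236^16 · 236^1 ≡ 264 · 236 ≡ 256 (mod 277).

256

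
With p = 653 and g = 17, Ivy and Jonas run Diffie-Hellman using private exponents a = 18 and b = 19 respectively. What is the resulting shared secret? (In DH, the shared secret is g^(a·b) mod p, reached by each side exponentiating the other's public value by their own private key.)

11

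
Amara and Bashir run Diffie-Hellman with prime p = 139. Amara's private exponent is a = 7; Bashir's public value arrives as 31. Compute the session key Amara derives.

86

Shared key K = 31^7 mod 139.
31^1 ≡ 31 (mod 139)
31^2 = (31^1)^2 ≡ 31^2 = 961 ≡ 127 (mod 139)
31^4 = (31^2)^2 ≡ 127^2 = 16129 ≡ 5 (mod 139)
31^7 = 31^4 · 31^2 · 31^1 ≡ 5 · 127 · 31 ≡ 86 (mod 139).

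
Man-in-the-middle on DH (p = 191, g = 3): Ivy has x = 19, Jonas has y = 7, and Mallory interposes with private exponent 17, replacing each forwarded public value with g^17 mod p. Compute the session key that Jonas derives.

129

Jonas receives Mallory's public value M = 3^17 mod 191 instead of the honest one.
3^1 ≡ 3 (mod 191)
3^2 = (3^1)^2 ≡ 3^2 = 9 ≡ 9 (mod 191)
3^4 = (3^2)^2 ≡ 9^2 = 81 ≡ 81 (mod 191)
3^8 = (3^4)^2 ≡ 81^2 = 6561 ≡ 67 (mod 191)
3^16 = (3^8)^2 ≡ 67^2 = 4489 ≡ 96 (mod 191)
3^17 = 3^16 · 3^1 ≡ 96 · 3 ≡ 97 (mod 191).
So M = 97. Jonas computes K = M^7 mod 191.
97^1 ≡ 97 (mod 191)
97^2 = (97^1)^2 ≡ 97^2 = 9409 ≡ 50 (mod 191)
97^4 = (97^2)^2 ≡ 50^2 = 2500 ≡ 17 (mod 191)
97^7 = 97^4 · 97^2 · 97^1 ≡ 17 · 50 · 97 ≡ 129 (mod 191).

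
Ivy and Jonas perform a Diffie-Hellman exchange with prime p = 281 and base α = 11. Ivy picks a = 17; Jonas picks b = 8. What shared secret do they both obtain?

Jonas sends B = α^b mod p = 11^8 mod 281.
11^1 ≡ 11 (mod 281)
11^2 = (11^1)^2 ≡ 11^2 = 121 ≡ 121 (mod 281)
11^4 = (11^2)^2 ≡ 121^2 = 14641 ≡ 29 (mod 281)
11^8 = (11^4)^2 ≡ 29^2 = 841 ≡ 279 (mod 281)
So B = 279. Ivy then computes K = B^a mod p = 279^17 mod 281.
279^1 ≡ 279 (mod 281)
279^2 = (279^1)^2 ≡ 279^2 = 77841 ≡ 4 (mod 281)
279^4 = (279^2)^2 ≡ 4^2 = 16 ≡ 16 (mod 281)
279^8 = (279^4)^2 ≡ 16^2 = 256 ≡ 256 (mod 281)
279^16 = (279^8)^2 ≡ 256^2 = 65536 ≡ 63 (mod 281)
279^17 = 279^16 · 279^1 ≡ 63 · 279 ≡ 155 (mod 281).

155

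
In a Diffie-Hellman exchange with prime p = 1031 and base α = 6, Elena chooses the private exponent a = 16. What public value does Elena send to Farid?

Public value = 6^16 mod 1031.
6^1 ≡ 6 (mod 1031)
6^2 = (6^1)^2 ≡ 6^2 = 36 ≡ 36 (mod 1031)
6^4 = (6^2)^2 ≡ 36^2 = 1296 ≡ 265 (mod 1031)
6^8 = (6^4)^2 ≡ 265^2 = 70225 ≡ 117 (mod 1031)
6^16 = (6^8)^2 ≡ 117^2 = 13689 ≡ 286 (mod 1031)

286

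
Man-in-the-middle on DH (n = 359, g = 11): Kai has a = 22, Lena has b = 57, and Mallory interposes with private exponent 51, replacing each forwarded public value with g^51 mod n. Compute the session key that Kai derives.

8

Kai receives Mallory's public value M = 11^51 mod 359 instead of the honest one.
11^1 ≡ 11 (mod 359)
11^2 = (11^1)^2 ≡ 11^2 = 121 ≡ 121 (mod 359)
11^4 = (11^2)^2 ≡ 121^2 = 14641 ≡ 281 (mod 359)
11^8 = (11^4)^2 ≡ 281^2 = 78961 ≡ 340 (mod 359)
11^16 = (11^8)^2 ≡ 340^2 = 115600 ≡ 2 (mod 359)
11^32 = (11^16)^2 ≡ 2^2 = 4 ≡ 4 (mod 359)
11^51 = 11^32 · 11^16 · 11^2 · 11^1 ≡ 4 · 2 · 121 · 11 ≡ 237 (mod 359).
So M = 237. Kai computes K = M^22 mod 359.
237^1 ≡ 237 (mod 359)
237^2 = (237^1)^2 ≡ 237^2 = 56169 ≡ 165 (mod 359)
237^4 = (237^2)^2 ≡ 165^2 = 27225 ≡ 300 (mod 359)
237^8 = (237^4)^2 ≡ 300^2 = 90000 ≡ 250 (mod 359)
237^16 = (237^8)^2 ≡ 250^2 = 62500 ≡ 34 (mod 359)
237^22 = 237^16 · 237^4 · 237^2 ≡ 34 · 300 · 165 ≡ 8 (mod 359).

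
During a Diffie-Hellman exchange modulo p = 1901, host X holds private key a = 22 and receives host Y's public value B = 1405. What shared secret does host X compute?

Shared key K = 1405^22 mod 1901.
1405^1 ≡ 1405 (mod 1901)
1405^2 = (1405^1)^2 ≡ 1405^2 = 1974025 ≡ 787 (mod 1901)
1405^4 = (1405^2)^2 ≡ 787^2 = 619369 ≡ 1544 (mod 1901)
1405^8 = (1405^4)^2 ≡ 1544^2 = 2383936 ≡ 82 (mod 1901)
1405^16 = (1405^8)^2 ≡ 82^2 = 6724 ≡ 1021 (mod 1901)
1405^22 = 1405^16 · 1405^4 · 1405^2 ≡ 1021 · 1544 · 787 ≡ 1761 (mod 1901).

1761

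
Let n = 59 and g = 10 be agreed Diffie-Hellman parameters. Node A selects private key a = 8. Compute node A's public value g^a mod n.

Public value = 10^8 mod 59.
10^1 ≡ 10 (mod 59)
10^2 = (10^1)^2 ≡ 10^2 = 100 ≡ 41 (mod 59)
10^4 = (10^2)^2 ≡ 41^2 = 1681 ≡ 29 (mod 59)
10^8 = (10^4)^2 ≡ 29^2 = 841 ≡ 15 (mod 59)

15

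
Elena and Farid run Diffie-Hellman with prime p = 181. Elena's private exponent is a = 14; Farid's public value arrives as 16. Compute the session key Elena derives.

Shared key K = 16^14 mod 181.
16^1 ≡ 16 (mod 181)
16^2 = (16^1)^2 ≡ 16^2 = 256 ≡ 75 (mod 181)
16^4 = (16^2)^2 ≡ 75^2 = 5625 ≡ 14 (mod 181)
16^8 = (16^4)^2 ≡ 14^2 = 196 ≡ 15 (mod 181)
16^14 = 16^8 · 16^4 · 16^2 ≡ 15 · 14 · 75 ≡ 3 (mod 181).

3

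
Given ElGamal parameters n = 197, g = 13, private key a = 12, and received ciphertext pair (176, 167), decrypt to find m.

Shared mask s = c₁^a mod n = 176^12 mod 197.
176^1 ≡ 176 (mod 197)
176^2 = (176^1)^2 ≡ 176^2 = 30976 ≡ 47 (mod 197)
176^4 = (176^2)^2 ≡ 47^2 = 2209 ≡ 42 (mod 197)
176^8 = (176^4)^2 ≡ 42^2 = 1764 ≡ 188 (mod 197)
176^12 = 176^8 · 176^4 ≡ 188 · 42 ≡ 16 (mod 197).
So s = 16; s⁻¹ ≡ 37 (mod 197).
m = c₂ · s⁻¹ mod 197 = 167 · 37 mod 197 = 72.

72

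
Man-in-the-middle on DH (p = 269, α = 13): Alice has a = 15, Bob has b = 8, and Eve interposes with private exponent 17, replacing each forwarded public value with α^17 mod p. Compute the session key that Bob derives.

169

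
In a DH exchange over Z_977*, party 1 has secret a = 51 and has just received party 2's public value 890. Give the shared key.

264

Shared key K = 890^51 mod 977.
890^1 ≡ 890 (mod 977)
890^2 = (890^1)^2 ≡ 890^2 = 792100 ≡ 730 (mod 977)
890^4 = (890^2)^2 ≡ 730^2 = 532900 ≡ 435 (mod 977)
890^8 = (890^4)^2 ≡ 435^2 = 189225 ≡ 664 (mod 977)
890^16 = (890^8)^2 ≡ 664^2 = 440896 ≡ 269 (mod 977)
890^32 = (890^16)^2 ≡ 269^2 = 72361 ≡ 63 (mod 977)
890^51 = 890^32 · 890^16 · 890^2 · 890^1 ≡ 63 · 269 · 730 · 890 ≡ 264 (mod 977).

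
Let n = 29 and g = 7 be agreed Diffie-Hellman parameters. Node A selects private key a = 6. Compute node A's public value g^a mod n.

25

Public value = 7^6 mod 29.
7^1 ≡ 7 (mod 29)
7^2 = (7^1)^2 ≡ 7^2 = 49 ≡ 20 (mod 29)
7^4 = (7^2)^2 ≡ 20^2 = 400 ≡ 23 (mod 29)
7^6 = 7^4 · 7^2 ≡ 23 · 20 ≡ 25 (mod 29).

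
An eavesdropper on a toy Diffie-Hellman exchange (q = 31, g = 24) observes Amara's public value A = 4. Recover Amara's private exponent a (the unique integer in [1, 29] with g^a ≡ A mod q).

6

Try successive powers of 24 modulo 31:
24^1 ≡ 24
24^2 ≡ 18
24^3 ≡ 29
24^4 ≡ 14
24^5 ≡ 26
24^6 ≡ 4
Found: a = 6.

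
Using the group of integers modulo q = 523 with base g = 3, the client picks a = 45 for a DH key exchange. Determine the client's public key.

363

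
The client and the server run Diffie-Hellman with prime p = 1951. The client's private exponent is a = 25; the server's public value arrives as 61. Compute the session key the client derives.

1675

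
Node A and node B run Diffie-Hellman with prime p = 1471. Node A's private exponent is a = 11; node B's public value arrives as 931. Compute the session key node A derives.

970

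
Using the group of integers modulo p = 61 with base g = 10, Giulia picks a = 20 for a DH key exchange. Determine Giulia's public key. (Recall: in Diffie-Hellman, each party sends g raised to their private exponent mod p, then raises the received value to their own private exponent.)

Public value = 10^20 mod 61.
10^1 ≡ 10 (mod 61)
10^2 = (10^1)^2 ≡ 10^2 = 100 ≡ 39 (mod 61)
10^4 = (10^2)^2 ≡ 39^2 = 1521 ≡ 57 (mod 61)
10^8 = (10^4)^2 ≡ 57^2 = 3249 ≡ 16 (mod 61)
10^16 = (10^8)^2 ≡ 16^2 = 256 ≡ 12 (mod 61)
10^20 = 10^16 · 10^4 ≡ 12 · 57 ≡ 13 (mod 61).

13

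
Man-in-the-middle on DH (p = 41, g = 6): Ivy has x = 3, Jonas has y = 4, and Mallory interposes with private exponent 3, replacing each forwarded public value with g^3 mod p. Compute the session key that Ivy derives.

Ivy receives Mallory's public value M = 6^3 mod 41 instead of the honest one.
6^1 ≡ 6 (mod 41)
6^2 = (6^1)^2 ≡ 6^2 = 36 ≡ 36 (mod 41)
6^3 = 6^2 · 6^1 ≡ 36 · 6 ≡ 11 (mod 41).
So M = 11. Ivy computes K = M^3 mod 41.
11^1 ≡ 11 (mod 41)
11^2 = (11^1)^2 ≡ 11^2 = 121 ≡ 39 (mod 41)
11^3 = 11^2 · 11^1 ≡ 39 · 11 ≡ 19 (mod 41).

19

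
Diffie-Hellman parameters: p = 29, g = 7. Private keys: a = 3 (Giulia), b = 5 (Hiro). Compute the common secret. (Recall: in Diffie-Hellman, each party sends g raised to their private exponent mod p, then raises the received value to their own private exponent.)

7

Giulia sends A = g^a mod p = 7^3 mod 29.
7^1 ≡ 7 (mod 29)
7^2 = (7^1)^2 ≡ 7^2 = 49 ≡ 20 (mod 29)
7^3 = 7^2 · 7^1 ≡ 20 · 7 ≡ 24 (mod 29).
So A = 24. Hiro then computes K = A^b mod p = 24^5 mod 29.
24^1 ≡ 24 (mod 29)
24^2 = (24^1)^2 ≡ 24^2 = 576 ≡ 25 (mod 29)
24^4 = (24^2)^2 ≡ 25^2 = 625 ≡ 16 (mod 29)
24^5 = 24^4 · 24^1 ≡ 16 · 24 ≡ 7 (mod 29).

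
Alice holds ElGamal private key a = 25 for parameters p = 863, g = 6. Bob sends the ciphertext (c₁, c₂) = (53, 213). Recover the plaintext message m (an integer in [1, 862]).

472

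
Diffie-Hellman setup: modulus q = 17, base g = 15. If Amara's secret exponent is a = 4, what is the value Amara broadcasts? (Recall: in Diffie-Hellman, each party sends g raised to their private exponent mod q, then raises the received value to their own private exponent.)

16

Public value = 15^4 mod 17.
15^1 ≡ 15 (mod 17)
15^2 = (15^1)^2 ≡ 15^2 = 225 ≡ 4 (mod 17)
15^4 = (15^2)^2 ≡ 4^2 = 16 ≡ 16 (mod 17)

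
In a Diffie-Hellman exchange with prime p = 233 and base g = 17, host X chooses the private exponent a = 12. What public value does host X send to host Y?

Public value = 17^{12} \pmod{233}.
17^1 ≡ 17 (mod 233)
17^2 = (17^1)^2 ≡ 17^2 = 289 ≡ 56 (mod 233)
17^4 = (17^2)^2 ≡ 56^2 = 3136 ≡ 107 (mod 233)
17^8 = (17^4)^2 ≡ 107^2 = 11449 ≡ 32 (mod 233)
17^12 = 17^8 · 17^4 ≡ 32 · 107 ≡ 162 (mod 233).

162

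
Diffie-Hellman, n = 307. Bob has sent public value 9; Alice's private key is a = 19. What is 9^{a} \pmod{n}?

81

Shared key K = 9^19 mod 307.
9^1 ≡ 9 (mod 307)
9^2 = (9^1)^2 ≡ 9^2 = 81 ≡ 81 (mod 307)
9^4 = (9^2)^2 ≡ 81^2 = 6561 ≡ 114 (mod 307)
9^8 = (9^4)^2 ≡ 114^2 = 12996 ≡ 102 (mod 307)
9^16 = (9^8)^2 ≡ 102^2 = 10404 ≡ 273 (mod 307)
9^19 = 9^16 · 9^2 · 9^1 ≡ 273 · 81 · 9 ≡ 81 (mod 307).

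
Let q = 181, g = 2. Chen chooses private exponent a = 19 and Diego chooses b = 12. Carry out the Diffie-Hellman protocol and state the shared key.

29

Chen sends A = g^a mod q = 2^19 mod 181.
2^1 ≡ 2 (mod 181)
2^2 = (2^1)^2 ≡ 2^2 = 4 ≡ 4 (mod 181)
2^4 = (2^2)^2 ≡ 4^2 = 16 ≡ 16 (mod 181)
2^8 = (2^4)^2 ≡ 16^2 = 256 ≡ 75 (mod 181)
2^16 = (2^8)^2 ≡ 75^2 = 5625 ≡ 14 (mod 181)
2^19 = 2^16 · 2^2 · 2^1 ≡ 14 · 4 · 2 ≡ 112 (mod 181).
So A = 112. Diego then computes K = A^b mod q = 112^12 mod 181.
112^1 ≡ 112 (mod 181)
112^2 = (112^1)^2 ≡ 112^2 = 12544 ≡ 55 (mod 181)
112^4 = (112^2)^2 ≡ 55^2 = 3025 ≡ 129 (mod 181)
112^8 = (112^4)^2 ≡ 129^2 = 16641 ≡ 170 (mod 181)
112^12 = 112^8 · 112^4 ≡ 170 · 129 ≡ 29 (mod 181).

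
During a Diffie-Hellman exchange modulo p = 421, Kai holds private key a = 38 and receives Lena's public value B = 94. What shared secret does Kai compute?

Shared key K = 94^38 mod 421.
94^1 ≡ 94 (mod 421)
94^2 = (94^1)^2 ≡ 94^2 = 8836 ≡ 416 (mod 421)
94^4 = (94^2)^2 ≡ 416^2 = 173056 ≡ 25 (mod 421)
94^8 = (94^4)^2 ≡ 25^2 = 625 ≡ 204 (mod 421)
94^16 = (94^8)^2 ≡ 204^2 = 41616 ≡ 358 (mod 421)
94^32 = (94^16)^2 ≡ 358^2 = 128164 ≡ 180 (mod 421)
94^38 = 94^32 · 94^4 · 94^2 ≡ 180 · 25 · 416 ≡ 234 (mod 421).

234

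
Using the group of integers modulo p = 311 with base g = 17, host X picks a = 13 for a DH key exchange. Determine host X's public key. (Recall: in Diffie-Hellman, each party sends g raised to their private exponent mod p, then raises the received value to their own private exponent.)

Public value = 17^{13} \pmod{311}.
17^1 ≡ 17 (mod 311)
17^2 = (17^1)^2 ≡ 17^2 = 289 ≡ 289 (mod 311)
17^4 = (17^2)^2 ≡ 289^2 = 83521 ≡ 173 (mod 311)
17^8 = (17^4)^2 ≡ 173^2 = 29929 ≡ 73 (mod 311)
17^13 = 17^8 · 17^4 · 17^1 ≡ 73 · 173 · 17 ≡ 103 (mod 311).

103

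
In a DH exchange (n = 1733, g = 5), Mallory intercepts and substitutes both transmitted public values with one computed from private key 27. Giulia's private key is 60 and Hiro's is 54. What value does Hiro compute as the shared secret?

657

Hiro receives Mallory's public value M = 5^27 mod 1733 instead of the honest one.
5^1 ≡ 5 (mod 1733)
5^2 = (5^1)^2 ≡ 5^2 = 25 ≡ 25 (mod 1733)
5^4 = (5^2)^2 ≡ 25^2 = 625 ≡ 625 (mod 1733)
5^8 = (5^4)^2 ≡ 625^2 = 390625 ≡ 700 (mod 1733)
5^16 = (5^8)^2 ≡ 700^2 = 490000 ≡ 1294 (mod 1733)
5^27 = 5^16 · 5^8 · 5^2 · 5^1 ≡ 1294 · 700 · 25 · 5 ≡ 1178 (mod 1733).
So M = 1178. Hiro computes K = M^54 mod 1733.
1178^1 ≡ 1178 (mod 1733)
1178^2 = (1178^1)^2 ≡ 1178^2 = 1387684 ≡ 1284 (mod 1733)
1178^4 = (1178^2)^2 ≡ 1284^2 = 1648656 ≡ 573 (mod 1733)
1178^8 = (1178^4)^2 ≡ 573^2 = 328329 ≡ 792 (mod 1733)
1178^16 = (1178^8)^2 ≡ 792^2 = 627264 ≡ 1651 (mod 1733)
1178^32 = (1178^16)^2 ≡ 1651^2 = 2725801 ≡ 1525 (mod 1733)
1178^54 = 1178^32 · 1178^16 · 1178^4 · 1178^2 ≡ 1525 · 1651 · 573 · 1284 ≡ 657 (mod 1733).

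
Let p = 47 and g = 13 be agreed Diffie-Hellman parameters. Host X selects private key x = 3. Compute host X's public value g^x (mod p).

35

Public value = 13^3 (mod 47).
13^1 ≡ 13 (mod 47)
13^2 = (13^1)^2 ≡ 13^2 = 169 ≡ 28 (mod 47)
13^3 = 13^2 · 13^1 ≡ 28 · 13 ≡ 35 (mod 47).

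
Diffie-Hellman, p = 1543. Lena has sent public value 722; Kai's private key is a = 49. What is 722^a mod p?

Shared key K = 722^49 mod 1543.
722^1 ≡ 722 (mod 1543)
722^2 = (722^1)^2 ≡ 722^2 = 521284 ≡ 1293 (mod 1543)
722^4 = (722^2)^2 ≡ 1293^2 = 1671849 ≡ 780 (mod 1543)
722^8 = (722^4)^2 ≡ 780^2 = 608400 ≡ 458 (mod 1543)
722^16 = (722^8)^2 ≡ 458^2 = 209764 ≡ 1459 (mod 1543)
722^32 = (722^16)^2 ≡ 1459^2 = 2128681 ≡ 884 (mod 1543)
722^49 = 722^32 · 722^16 · 722^1 ≡ 884 · 1459 · 722 ≡ 246 (mod 1543).

246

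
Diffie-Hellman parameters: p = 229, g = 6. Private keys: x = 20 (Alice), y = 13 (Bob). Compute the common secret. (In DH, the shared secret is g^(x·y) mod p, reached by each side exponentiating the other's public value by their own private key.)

55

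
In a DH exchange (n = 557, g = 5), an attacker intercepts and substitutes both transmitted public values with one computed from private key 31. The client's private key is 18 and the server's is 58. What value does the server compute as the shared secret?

The server receives an attacker's public value M = 5^31 mod 557 instead of the honest one.
5^1 ≡ 5 (mod 557)
5^2 = (5^1)^2 ≡ 5^2 = 25 ≡ 25 (mod 557)
5^4 = (5^2)^2 ≡ 25^2 = 625 ≡ 68 (mod 557)
5^8 = (5^4)^2 ≡ 68^2 = 4624 ≡ 168 (mod 557)
5^16 = (5^8)^2 ≡ 168^2 = 28224 ≡ 374 (mod 557)
5^31 = 5^16 · 5^8 · 5^4 · 5^2 · 5^1 ≡ 374 · 168 · 68 · 25 · 5 ≡ 348 (mod 557).
So M = 348. The server computes K = M^58 mod 557.
348^1 ≡ 348 (mod 557)
348^2 = (348^1)^2 ≡ 348^2 = 121104 ≡ 235 (mod 557)
348^4 = (348^2)^2 ≡ 235^2 = 55225 ≡ 82 (mod 557)
348^8 = (348^4)^2 ≡ 82^2 = 6724 ≡ 40 (mod 557)
348^16 = (348^8)^2 ≡ 40^2 = 1600 ≡ 486 (mod 557)
348^32 = (348^16)^2 ≡ 486^2 = 236196 ≡ 28 (mod 557)
348^58 = 348^32 · 348^16 · 348^8 · 348^2 ≡ 28 · 486 · 40 · 235 ≡ 150 (mod 557).

150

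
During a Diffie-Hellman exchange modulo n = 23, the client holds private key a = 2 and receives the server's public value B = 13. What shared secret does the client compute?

8

Shared key K = 13^2 mod 23.
13^1 ≡ 13 (mod 23)
13^2 = (13^1)^2 ≡ 13^2 = 169 ≡ 8 (mod 23)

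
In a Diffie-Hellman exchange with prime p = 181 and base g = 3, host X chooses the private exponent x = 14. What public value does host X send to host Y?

44

Public value = 3^14 (mod 181).
3^1 ≡ 3 (mod 181)
3^2 = (3^1)^2 ≡ 3^2 = 9 ≡ 9 (mod 181)
3^4 = (3^2)^2 ≡ 9^2 = 81 ≡ 81 (mod 181)
3^8 = (3^4)^2 ≡ 81^2 = 6561 ≡ 45 (mod 181)
3^14 = 3^8 · 3^4 · 3^2 ≡ 45 · 81 · 9 ≡ 44 (mod 181).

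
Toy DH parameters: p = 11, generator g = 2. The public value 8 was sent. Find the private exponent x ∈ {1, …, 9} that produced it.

Try successive powers of 2 modulo 11:
2^1 ≡ 2
2^2 ≡ 4
2^3 ≡ 8
Found: x = 3.

3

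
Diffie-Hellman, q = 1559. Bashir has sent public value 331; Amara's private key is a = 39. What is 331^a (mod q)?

Shared key K = 331^39 mod 1559.
331^1 ≡ 331 (mod 1559)
331^2 = (331^1)^2 ≡ 331^2 = 109561 ≡ 431 (mod 1559)
331^4 = (331^2)^2 ≡ 431^2 = 185761 ≡ 240 (mod 1559)
331^8 = (331^4)^2 ≡ 240^2 = 57600 ≡ 1476 (mod 1559)
331^16 = (331^8)^2 ≡ 1476^2 = 2178576 ≡ 653 (mod 1559)
331^32 = (331^16)^2 ≡ 653^2 = 426409 ≡ 802 (mod 1559)
331^39 = 331^32 · 331^4 · 331^2 · 331^1 ≡ 802 · 240 · 431 · 331 ≡ 463 (mod 1559).

463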